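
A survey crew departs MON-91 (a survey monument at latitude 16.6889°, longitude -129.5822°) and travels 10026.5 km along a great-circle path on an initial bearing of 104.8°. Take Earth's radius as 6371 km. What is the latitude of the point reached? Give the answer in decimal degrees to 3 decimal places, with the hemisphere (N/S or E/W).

14.214°S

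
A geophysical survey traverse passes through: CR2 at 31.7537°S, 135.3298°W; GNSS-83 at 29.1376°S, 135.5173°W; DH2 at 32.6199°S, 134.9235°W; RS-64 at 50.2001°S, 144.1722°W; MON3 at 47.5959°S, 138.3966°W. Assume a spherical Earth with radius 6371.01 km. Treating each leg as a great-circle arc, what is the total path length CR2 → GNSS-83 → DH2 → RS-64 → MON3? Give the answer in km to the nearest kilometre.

3292 km

CR2→GNSS-83: c = 0.045747 rad, d = 291.45 km
GNSS-83→DH2: c = 0.061425 rad, d = 391.34 km
DH2→RS-64: c = 0.329246 rad, d = 2097.63 km
RS-64→MON3: c = 0.080321 rad, d = 511.73 km
Total = 291.45 + 391.34 + 2097.63 + 511.73 = 3292.15 km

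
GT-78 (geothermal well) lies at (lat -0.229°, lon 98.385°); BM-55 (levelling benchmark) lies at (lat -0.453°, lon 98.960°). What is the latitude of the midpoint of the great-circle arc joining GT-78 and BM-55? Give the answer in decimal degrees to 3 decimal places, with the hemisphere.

0.341°S

Bx = cos φ₂ cos Δλ = 0.999918,  By = cos φ₂ sin Δλ = 0.010035
φₘ = atan2(sin φ₁ + sin φ₂, √((cos φ₁ + Bx)² + By²)) = -0.34100°
λₘ = λ₁ + atan2(By, cos φ₁ + Bx) = 98.67250°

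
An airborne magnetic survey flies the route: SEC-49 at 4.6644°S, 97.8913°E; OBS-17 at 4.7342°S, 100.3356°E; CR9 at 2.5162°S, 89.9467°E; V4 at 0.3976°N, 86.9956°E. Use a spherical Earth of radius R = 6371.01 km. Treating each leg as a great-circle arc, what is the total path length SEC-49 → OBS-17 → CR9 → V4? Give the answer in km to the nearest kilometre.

1911 km

SEC-49→OBS-17: c = 0.042535 rad, d = 270.99 km
OBS-17→CR9: c = 0.185040 rad, d = 1178.89 km
CR9→V4: c = 0.072372 rad, d = 461.08 km
Total = 270.99 + 1178.89 + 461.08 = 1910.97 km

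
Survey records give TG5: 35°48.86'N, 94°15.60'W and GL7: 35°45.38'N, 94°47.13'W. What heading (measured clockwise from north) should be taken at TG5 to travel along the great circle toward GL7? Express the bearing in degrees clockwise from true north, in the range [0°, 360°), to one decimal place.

TG5: φ = +35.81433°, λ = -94.26000°
GL7: φ = +35.75633°, λ = -94.78550°
Δλ = -0.5255°
y = sin Δλ · cos φ₂ = -0.007443
x = cos φ₁ sin φ₂ − sin φ₁ cos φ₂ cos Δλ = -0.000992
θ = atan2(y, x) = -97.5942° → 262.4058° (mod 360°)

262.4°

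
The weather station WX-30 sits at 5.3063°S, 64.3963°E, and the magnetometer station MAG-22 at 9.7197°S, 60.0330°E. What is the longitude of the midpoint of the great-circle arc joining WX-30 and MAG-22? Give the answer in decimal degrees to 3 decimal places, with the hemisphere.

62.226°E

Bx = cos φ₂ cos Δλ = 0.982789,  By = cos φ₂ sin Δλ = -0.074988
φₘ = atan2(sin φ₁ + sin φ₂, √((cos φ₁ + Bx)² + By²)) = -7.51839°
λₘ = λ₁ + atan2(By, cos φ₁ + Bx) = 62.22574°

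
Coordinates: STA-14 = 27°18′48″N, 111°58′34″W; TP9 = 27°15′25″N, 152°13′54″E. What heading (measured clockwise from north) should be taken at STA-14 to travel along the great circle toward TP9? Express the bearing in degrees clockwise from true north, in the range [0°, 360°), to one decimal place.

296.9°

STA-14: φ = +27.31333°, λ = -111.97611°
TP9: φ = +27.25694°, λ = +152.23167°
Δλ = -95.7922°
y = sin Δλ · cos φ₂ = -0.884423
x = cos φ₁ sin φ₂ − sin φ₁ cos φ₂ cos Δλ = 0.448088
θ = atan2(y, x) = -63.1312° → 296.8688° (mod 360°)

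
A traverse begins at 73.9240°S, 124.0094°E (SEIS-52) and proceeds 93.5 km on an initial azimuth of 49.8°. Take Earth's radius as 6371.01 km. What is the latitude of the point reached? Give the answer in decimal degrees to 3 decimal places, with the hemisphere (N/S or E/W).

δ = d/R = 93.5/6371.01 = 0.014676 rad
φ₂ = arcsin(sin φ₁ cos δ + cos φ₁ sin δ cos θ)
   = arcsin(-0.96090·0.99989 + 0.27691·0.01468·0.64546) = -73.36918°
λ₂ = λ₁ + atan2(sin θ sin δ cos φ₁, cos δ − sin φ₁ sin φ₂) = 126.25392°

73.369°S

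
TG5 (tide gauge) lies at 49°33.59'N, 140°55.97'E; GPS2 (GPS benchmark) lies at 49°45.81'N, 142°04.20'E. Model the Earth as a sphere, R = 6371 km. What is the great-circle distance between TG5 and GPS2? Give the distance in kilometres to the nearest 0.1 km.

84.9 km

TG5: φ = +49.55983°, λ = +140.93283°
GPS2: φ = +49.76350°, λ = +142.07000°
Δφ = 0.2037°,  Δλ = 1.1372°
a = sin²(Δφ/2) + cos φ₁ cos φ₂ sin²(Δλ/2) = 0.000044
c = 2·arcsin(√a) = 0.013330 rad = 0.7637°
d = R·c = 6371 × 0.013330 = 84.9 km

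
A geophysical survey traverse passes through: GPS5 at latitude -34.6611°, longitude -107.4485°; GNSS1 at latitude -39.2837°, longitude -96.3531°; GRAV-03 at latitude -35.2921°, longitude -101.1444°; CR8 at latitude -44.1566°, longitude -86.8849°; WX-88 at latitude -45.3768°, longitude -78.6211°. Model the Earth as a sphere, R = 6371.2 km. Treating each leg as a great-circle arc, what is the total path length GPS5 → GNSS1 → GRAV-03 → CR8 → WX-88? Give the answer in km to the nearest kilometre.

3954 km

GPS5→GNSS1: c = 0.174307 rad, d = 1110.55 km
GNSS1→GRAV-03: c = 0.096302 rad, d = 613.56 km
GRAV-03→CR8: c = 0.245509 rad, d = 1564.19 km
CR8→WX-88: c = 0.104541 rad, d = 666.05 km
Total = 1110.55 + 613.56 + 1564.19 + 666.05 = 3954.35 km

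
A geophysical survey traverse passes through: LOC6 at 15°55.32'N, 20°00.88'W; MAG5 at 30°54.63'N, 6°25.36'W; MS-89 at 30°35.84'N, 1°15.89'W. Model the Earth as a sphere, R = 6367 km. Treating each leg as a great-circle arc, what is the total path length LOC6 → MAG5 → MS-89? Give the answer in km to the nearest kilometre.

LOC6: φ = +15.92200°, λ = -20.01467°
MAG5: φ = +30.91050°, λ = -6.42267°
MS-89: φ = +30.59733°, λ = -1.26483°
LOC6→MAG5: c = 0.339651 rad, d = 2162.56 km
MAG5→MS-89: c = 0.077547 rad, d = 493.74 km
Total = 2162.56 + 493.74 = 2656.30 km

2656 km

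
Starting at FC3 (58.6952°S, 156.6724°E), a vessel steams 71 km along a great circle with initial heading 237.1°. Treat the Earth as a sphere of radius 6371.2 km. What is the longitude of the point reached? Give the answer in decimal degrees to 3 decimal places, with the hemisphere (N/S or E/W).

155.630°E

δ = d/R = 71/6371.2 = 0.011144 rad
φ₂ = arcsin(sin φ₁ cos δ + cos φ₁ sin δ cos θ)
   = arcsin(-0.85442·0.99994 + 0.51959·0.01114·-0.54317) = -59.03785°
λ₂ = λ₁ + atan2(sin θ sin δ cos φ₁, cos δ − sin φ₁ sin φ₂) = 155.63033°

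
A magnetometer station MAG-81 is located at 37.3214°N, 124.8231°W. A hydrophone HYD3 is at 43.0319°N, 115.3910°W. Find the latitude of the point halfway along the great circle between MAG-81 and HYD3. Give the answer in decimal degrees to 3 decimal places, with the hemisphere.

Bx = cos φ₂ cos Δλ = 0.721091,  By = cos φ₂ sin Δλ = 0.119791
φₘ = atan2(sin φ₁ + sin φ₂, √((cos φ₁ + Bx)² + By²)) = 40.27229°
λₘ = λ₁ + atan2(By, cos φ₁ + Bx) = -120.30610°

40.272°N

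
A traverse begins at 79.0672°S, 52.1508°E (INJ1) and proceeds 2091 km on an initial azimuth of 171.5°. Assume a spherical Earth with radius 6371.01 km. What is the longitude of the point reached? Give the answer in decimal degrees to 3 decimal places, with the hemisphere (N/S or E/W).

147.493°W

δ = d/R = 2091/6371.01 = 0.328205 rad
φ₂ = arcsin(sin φ₁ cos δ + cos φ₁ sin δ cos θ)
   = arcsin(-0.98185·0.94662 + 0.18966·0.32234·-0.98902) = -81.85190°
λ₂ = λ₁ + atan2(sin θ sin δ cos φ₁, cos δ − sin φ₁ sin φ₂) = -147.49267°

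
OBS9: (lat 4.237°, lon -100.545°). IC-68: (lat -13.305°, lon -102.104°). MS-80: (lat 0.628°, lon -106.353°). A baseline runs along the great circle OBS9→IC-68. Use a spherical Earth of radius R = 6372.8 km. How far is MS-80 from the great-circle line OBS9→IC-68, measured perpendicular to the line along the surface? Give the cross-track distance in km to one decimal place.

608.4 km

δ₁₃ = central angle OBS9→MS-80 = 0.119253 rad  (haversine)
θ₁₃ = bearing OBS9→MS-80 = 238.270°,  θ₁₂ = bearing OBS9→IC-68 = 185.021°
dₓₜ = R·arcsin(sin δ₁₃ · sin(θ₁₃ − θ₁₂)) = 6372.8·arcsin(0.11897·sin(53.250°)) = 608.413 km
|dₓₜ| = 608.413 km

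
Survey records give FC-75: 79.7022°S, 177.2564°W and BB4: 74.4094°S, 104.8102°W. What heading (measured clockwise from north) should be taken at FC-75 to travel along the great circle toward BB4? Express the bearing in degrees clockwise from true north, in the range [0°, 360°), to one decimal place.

Δλ = 72.4462°
y = sin Δλ · cos φ₂ = 0.256247
x = cos φ₁ sin φ₂ − sin φ₁ cos φ₂ cos Δλ = -0.092434
θ = atan2(y, x) = 109.8355° → 109.8355° (mod 360°)

109.8°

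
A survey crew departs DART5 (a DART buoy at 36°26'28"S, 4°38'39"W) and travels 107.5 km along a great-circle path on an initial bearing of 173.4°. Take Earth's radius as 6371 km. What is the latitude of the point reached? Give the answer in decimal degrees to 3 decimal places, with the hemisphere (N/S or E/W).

DART5: φ = -36.44111°, λ = -4.64417°
δ = d/R = 107.5/6371 = 0.016873 rad
φ₂ = arcsin(sin φ₁ cos δ + cos φ₁ sin δ cos θ)
   = arcsin(-0.59400·0.99986 + 0.80447·0.01687·-0.99337) = -37.40139°
λ₂ = λ₁ + atan2(sin θ sin δ cos φ₁, cos δ − sin φ₁ sin φ₂) = -4.50430°

37.401°S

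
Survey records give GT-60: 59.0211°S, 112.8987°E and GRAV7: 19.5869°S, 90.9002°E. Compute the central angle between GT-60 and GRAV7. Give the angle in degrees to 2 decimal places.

42.52°

Δφ = 39.4342°,  Δλ = -21.9985°
a = sin²(Δφ/2) + cos φ₁ cos φ₂ sin²(Δλ/2) = 0.131476
c = 2·arcsin(√a) = 0.742104 rad = 42.5194°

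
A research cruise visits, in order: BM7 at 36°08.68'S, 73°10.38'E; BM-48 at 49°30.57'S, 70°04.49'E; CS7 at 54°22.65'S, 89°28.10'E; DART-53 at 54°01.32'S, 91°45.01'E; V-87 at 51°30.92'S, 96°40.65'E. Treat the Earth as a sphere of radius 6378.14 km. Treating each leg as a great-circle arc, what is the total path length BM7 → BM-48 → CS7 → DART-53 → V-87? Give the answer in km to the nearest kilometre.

BM7: φ = -36.14467°, λ = +73.17300°
BM-48: φ = -49.50950°, λ = +70.07483°
CS7: φ = -54.37750°, λ = +89.46833°
DART-53: φ = -54.02200°, λ = +91.75017°
V-87: φ = -51.51533°, λ = +96.67750°
BM7→BM-48: c = 0.236553 rad, d = 1508.77 km
BM-48→CS7: c = 0.224371 rad, d = 1431.07 km
CS7→DART-53: c = 0.024107 rad, d = 153.76 km
DART-53→V-87: c = 0.067953 rad, d = 433.41 km
Total = 1508.77 + 1431.07 + 153.76 + 433.41 = 3527.01 km

3527 km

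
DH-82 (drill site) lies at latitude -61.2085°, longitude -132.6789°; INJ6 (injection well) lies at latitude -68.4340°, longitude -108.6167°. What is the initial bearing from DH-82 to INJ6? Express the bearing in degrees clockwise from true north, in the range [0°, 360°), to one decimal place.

135.7°

Δλ = 24.0622°
y = sin Δλ · cos φ₂ = 0.149870
x = cos φ₁ sin φ₂ − sin φ₁ cos φ₂ cos Δλ = -0.153767
θ = atan2(y, x) = 135.7354° → 135.7354° (mod 360°)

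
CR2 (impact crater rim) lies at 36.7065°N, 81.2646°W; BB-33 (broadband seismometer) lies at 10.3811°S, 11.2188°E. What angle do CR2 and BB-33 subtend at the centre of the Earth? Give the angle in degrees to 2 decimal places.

Δφ = -47.0876°,  Δλ = 92.4834°
a = sin²(Δφ/2) + cos φ₁ cos φ₂ sin²(Δλ/2) = 0.570937
c = 2·arcsin(√a) = 1.713151 rad = 98.1563°

98.16°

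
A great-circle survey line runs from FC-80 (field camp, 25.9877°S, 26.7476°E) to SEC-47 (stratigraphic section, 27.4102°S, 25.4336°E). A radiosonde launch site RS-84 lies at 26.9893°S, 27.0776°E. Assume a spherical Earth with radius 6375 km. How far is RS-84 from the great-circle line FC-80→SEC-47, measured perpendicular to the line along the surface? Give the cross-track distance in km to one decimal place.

δ₁₃ = central angle FC-80→RS-84 = 0.018225 rad  (haversine)
θ₁₃ = bearing FC-80→RS-84 = 163.643°,  θ₁₂ = bearing FC-80→SEC-47 = 219.237°
dₓₜ = R·arcsin(sin δ₁₃ · sin(θ₁₃ − θ₁₂)) = 6375·arcsin(0.01822·sin(-55.594°)) = -95.859 km
|dₓₜ| = 95.859 km

95.9 km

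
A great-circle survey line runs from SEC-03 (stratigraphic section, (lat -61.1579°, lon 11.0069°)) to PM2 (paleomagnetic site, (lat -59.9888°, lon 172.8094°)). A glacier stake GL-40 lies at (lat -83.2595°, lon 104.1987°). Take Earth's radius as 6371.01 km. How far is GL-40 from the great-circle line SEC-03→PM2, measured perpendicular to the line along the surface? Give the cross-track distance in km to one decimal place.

165.3 km

δ₁₃ = central angle SEC-03→GL-40 = 0.522157 rad  (haversine)
θ₁₃ = bearing SEC-03→GL-40 = 166.410°,  θ₁₂ = bearing SEC-03→PM2 = 169.391°
dₓₜ = R·arcsin(sin δ₁₃ · sin(θ₁₃ − θ₁₂)) = 6371.01·arcsin(0.49875·sin(-2.981°)) = -165.261 km
|dₓₜ| = 165.261 km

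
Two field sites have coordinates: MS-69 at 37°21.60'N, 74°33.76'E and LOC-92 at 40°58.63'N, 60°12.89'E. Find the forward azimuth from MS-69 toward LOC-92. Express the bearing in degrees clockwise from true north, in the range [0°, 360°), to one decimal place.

292.5°

MS-69: φ = +37.36000°, λ = +74.56267°
LOC-92: φ = +40.97717°, λ = +60.21483°
Δλ = -14.3478°
y = sin Δλ · cos φ₂ = -0.187088
x = cos φ₁ sin φ₂ − sin φ₁ cos φ₂ cos Δλ = 0.077379
θ = atan2(y, x) = -67.5301° → 292.4699° (mod 360°)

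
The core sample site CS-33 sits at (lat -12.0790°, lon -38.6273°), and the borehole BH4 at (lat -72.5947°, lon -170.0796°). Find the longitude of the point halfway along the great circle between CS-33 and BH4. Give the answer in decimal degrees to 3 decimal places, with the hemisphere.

Bx = cos φ₂ cos Δλ = -0.198022,  By = cos φ₂ sin Δλ = -0.224199
φₘ = atan2(sin φ₁ + sin φ₂, √((cos φ₁ + Bx)² + By²)) = -55.10742°
λₘ = λ₁ + atan2(By, cos φ₁ + Bx) = -54.66697°

54.667°W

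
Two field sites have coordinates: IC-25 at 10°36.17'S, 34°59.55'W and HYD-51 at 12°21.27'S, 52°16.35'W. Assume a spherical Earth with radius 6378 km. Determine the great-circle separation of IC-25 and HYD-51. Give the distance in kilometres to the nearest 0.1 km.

1894.8 km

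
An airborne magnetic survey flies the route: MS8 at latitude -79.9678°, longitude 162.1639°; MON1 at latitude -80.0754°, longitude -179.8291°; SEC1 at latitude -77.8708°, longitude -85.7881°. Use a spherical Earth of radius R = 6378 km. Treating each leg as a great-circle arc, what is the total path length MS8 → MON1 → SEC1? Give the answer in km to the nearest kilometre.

2145 km

MS8→MON1: c = 0.054272 rad, d = 346.15 km
MON1→SEC1: c = 0.282025 rad, d = 1798.76 km
Total = 346.15 + 1798.76 = 2144.91 km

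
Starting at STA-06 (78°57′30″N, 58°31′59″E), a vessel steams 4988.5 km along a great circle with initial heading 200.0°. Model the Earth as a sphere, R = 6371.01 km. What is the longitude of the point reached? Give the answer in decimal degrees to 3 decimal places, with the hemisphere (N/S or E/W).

STA-06: φ = +78.95833°, λ = +58.53306°
δ = d/R = 4988.5/6371.01 = 0.783000 rad
φ₂ = arcsin(sin φ₁ cos δ + cos φ₁ sin δ cos θ)
   = arcsin(0.98149·0.70880 + 0.19152·0.70541·-0.93969) = 34.66137°
λ₂ = λ₁ + atan2(sin θ sin δ cos φ₁, cos δ − sin φ₁ sin φ₂) = 41.47621°

41.476°E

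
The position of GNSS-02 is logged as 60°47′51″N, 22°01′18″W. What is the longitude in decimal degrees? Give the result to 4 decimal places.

22.0217°W

22° + 1′/60 + 18″/3600 = 22 + 0.01667 + 0.00500 = 22.0217°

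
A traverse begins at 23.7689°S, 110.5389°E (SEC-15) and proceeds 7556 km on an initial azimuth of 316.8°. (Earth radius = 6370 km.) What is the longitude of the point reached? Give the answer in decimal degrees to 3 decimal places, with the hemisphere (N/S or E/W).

64.677°E

δ = d/R = 7556/6370 = 1.186185 rad
φ₂ = arcsin(sin φ₁ cos δ + cos φ₁ sin δ cos θ)
   = arcsin(-0.40305·0.37520 + 0.91518·0.92694·0.72897) = 27.85108°
λ₂ = λ₁ + atan2(sin θ sin δ cos φ₁, cos δ − sin φ₁ sin φ₂) = 64.67659°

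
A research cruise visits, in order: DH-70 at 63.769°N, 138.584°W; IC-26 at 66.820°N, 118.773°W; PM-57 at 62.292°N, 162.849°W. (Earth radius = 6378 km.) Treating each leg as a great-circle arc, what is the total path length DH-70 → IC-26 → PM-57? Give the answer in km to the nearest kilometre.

DH-70→IC-26: c = 0.153213 rad, d = 977.19 km
IC-26→PM-57: c = 0.332150 rad, d = 2118.45 km
Total = 977.19 + 2118.45 = 3095.64 km

3096 km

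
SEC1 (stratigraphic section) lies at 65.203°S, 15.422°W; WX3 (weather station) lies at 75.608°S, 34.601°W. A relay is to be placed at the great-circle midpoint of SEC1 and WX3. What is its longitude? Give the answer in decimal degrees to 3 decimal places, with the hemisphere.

22.537°W

Bx = cos φ₂ cos Δλ = 0.234759,  By = cos φ₂ sin Δλ = -0.081655
φₘ = atan2(sin φ₁ + sin φ₂, √((cos φ₁ + Bx)² + By²)) = -70.64214°
λₘ = λ₁ + atan2(By, cos φ₁ + Bx) = -22.53708°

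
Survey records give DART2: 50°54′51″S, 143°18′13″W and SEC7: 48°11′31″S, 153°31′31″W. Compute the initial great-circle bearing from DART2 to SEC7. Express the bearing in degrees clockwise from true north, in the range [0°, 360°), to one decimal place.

288.4°

DART2: φ = -50.91417°, λ = -143.30361°
SEC7: φ = -48.19194°, λ = -153.52528°
Δλ = -10.2217°
y = sin Δλ · cos φ₂ = -0.118299
x = cos φ₁ sin φ₂ − sin φ₁ cos φ₂ cos Δλ = 0.039281
θ = atan2(y, x) = -71.6313° → 288.3687° (mod 360°)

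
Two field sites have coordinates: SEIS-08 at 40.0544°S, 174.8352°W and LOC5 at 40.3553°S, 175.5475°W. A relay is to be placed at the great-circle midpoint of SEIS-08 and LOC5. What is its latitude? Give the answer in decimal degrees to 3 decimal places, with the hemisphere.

40.205°S

Bx = cos φ₂ cos Δλ = 0.761985,  By = cos φ₂ sin Δλ = -0.009473
φₘ = atan2(sin φ₁ + sin φ₂, √((cos φ₁ + Bx)² + By²)) = -40.20540°
λₘ = λ₁ + atan2(By, cos φ₁ + Bx) = -175.19056°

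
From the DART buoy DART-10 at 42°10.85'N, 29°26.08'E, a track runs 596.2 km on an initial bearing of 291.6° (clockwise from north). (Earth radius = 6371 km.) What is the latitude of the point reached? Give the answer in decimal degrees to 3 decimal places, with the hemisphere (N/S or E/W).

DART-10: φ = +42.18083°, λ = +29.43467°
δ = d/R = 596.2/6371 = 0.093580 rad
φ₂ = arcsin(sin φ₁ cos δ + cos φ₁ sin δ cos θ)
   = arcsin(0.67147·0.99562 + 0.74103·0.09344·0.36812) = 43.94960°
λ₂ = λ₁ + atan2(sin θ sin δ cos φ₁, cos δ − sin φ₁ sin φ₂) = 22.50346°

43.950°N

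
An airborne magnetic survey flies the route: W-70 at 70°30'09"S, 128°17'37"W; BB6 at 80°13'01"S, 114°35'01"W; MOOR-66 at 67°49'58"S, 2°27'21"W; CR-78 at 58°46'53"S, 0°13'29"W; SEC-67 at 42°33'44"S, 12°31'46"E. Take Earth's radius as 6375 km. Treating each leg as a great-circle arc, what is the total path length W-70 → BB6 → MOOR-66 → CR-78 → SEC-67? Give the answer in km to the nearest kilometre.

7201 km

W-70: φ = -70.50250°, λ = -128.29361°
BB6: φ = -80.21694°, λ = -114.58361°
MOOR-66: φ = -67.83278°, λ = -2.45583°
CR-78: φ = -58.78139°, λ = -0.22472°
SEC-67: φ = -42.56222°, λ = +12.52944°
W-70→BB6: c = 0.178872 rad, d = 1140.31 km
BB6→MOOR-66: c = 0.476795 rad, d = 3039.57 km
MOOR-66→CR-78: c = 0.158916 rad, d = 1013.09 km
CR-78→SEC-67: c = 0.315050 rad, d = 2008.44 km
Total = 1140.31 + 3039.57 + 1013.09 + 2008.44 = 7201.41 km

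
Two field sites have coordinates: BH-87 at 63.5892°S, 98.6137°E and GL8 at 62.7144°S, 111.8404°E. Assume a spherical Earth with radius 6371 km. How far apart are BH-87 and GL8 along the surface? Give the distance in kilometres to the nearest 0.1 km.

Δφ = 0.8748°,  Δλ = 13.2267°
a = sin²(Δφ/2) + cos φ₁ cos φ₂ sin²(Δλ/2) = 0.002763
c = 2·arcsin(√a) = 0.105175 rad = 6.0261°
d = R·c = 6371 × 0.105175 = 670.1 km

670.1 km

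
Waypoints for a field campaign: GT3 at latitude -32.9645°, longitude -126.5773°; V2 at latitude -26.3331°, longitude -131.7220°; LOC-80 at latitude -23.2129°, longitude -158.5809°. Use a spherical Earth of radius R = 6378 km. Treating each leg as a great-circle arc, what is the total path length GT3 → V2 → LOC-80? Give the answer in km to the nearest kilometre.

GT3→V2: c = 0.139538 rad, d = 889.97 km
V2→LOC-80: c = 0.428330 rad, d = 2731.89 km
Total = 889.97 + 2731.89 = 3621.86 km

3622 km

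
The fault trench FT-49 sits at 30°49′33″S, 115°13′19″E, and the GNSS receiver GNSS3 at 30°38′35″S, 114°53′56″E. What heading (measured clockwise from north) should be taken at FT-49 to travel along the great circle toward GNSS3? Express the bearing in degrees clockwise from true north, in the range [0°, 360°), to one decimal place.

FT-49: φ = -30.82583°, λ = +115.22194°
GNSS3: φ = -30.64306°, λ = +114.89889°
Δλ = -0.3231°
y = sin Δλ · cos φ₂ = -0.004851
x = cos φ₁ sin φ₂ − sin φ₁ cos φ₂ cos Δλ = 0.003183
θ = atan2(y, x) = -56.7285° → 303.2715° (mod 360°)

303.3°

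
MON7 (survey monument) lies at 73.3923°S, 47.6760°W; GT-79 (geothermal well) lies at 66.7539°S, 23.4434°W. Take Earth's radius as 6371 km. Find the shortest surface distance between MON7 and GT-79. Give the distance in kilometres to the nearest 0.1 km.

Δφ = 6.6384°,  Δλ = 24.2326°
a = sin²(Δφ/2) + cos φ₁ cos φ₂ sin²(Δλ/2) = 0.008322
c = 2·arcsin(√a) = 0.182705 rad = 10.4682°
d = R·c = 6371 × 0.182705 = 1164.0 km

1164.0 km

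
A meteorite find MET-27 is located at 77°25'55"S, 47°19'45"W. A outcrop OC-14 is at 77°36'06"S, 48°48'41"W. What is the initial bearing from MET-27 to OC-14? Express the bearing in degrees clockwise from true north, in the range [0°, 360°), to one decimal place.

241.4°

MET-27: φ = -77.43194°, λ = -47.32917°
OC-14: φ = -77.60167°, λ = -48.81139°
Δλ = -1.4822°
y = sin Δλ · cos φ₂ = -0.005554
x = cos φ₁ sin φ₂ − sin φ₁ cos φ₂ cos Δλ = -0.003032
θ = atan2(y, x) = -118.6343° → 241.3657° (mod 360°)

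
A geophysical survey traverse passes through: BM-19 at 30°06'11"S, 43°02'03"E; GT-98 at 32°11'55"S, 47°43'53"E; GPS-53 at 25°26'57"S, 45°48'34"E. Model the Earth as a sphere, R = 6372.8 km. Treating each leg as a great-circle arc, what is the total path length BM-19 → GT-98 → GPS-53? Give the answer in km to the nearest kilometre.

BM-19: φ = -30.10306°, λ = +43.03417°
GT-98: φ = -32.19861°, λ = +47.73139°
GPS-53: φ = -25.44917°, λ = +45.80944°
BM-19→GT-98: c = 0.079110 rad, d = 504.15 km
GT-98→GPS-53: c = 0.121403 rad, d = 773.67 km
Total = 504.15 + 773.67 = 1277.82 km

1278 km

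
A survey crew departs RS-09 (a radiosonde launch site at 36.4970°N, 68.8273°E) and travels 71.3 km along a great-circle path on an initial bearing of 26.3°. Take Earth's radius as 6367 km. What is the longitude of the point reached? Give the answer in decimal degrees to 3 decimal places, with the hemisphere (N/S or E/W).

δ = d/R = 71.3/6367 = 0.011198 rad
φ₂ = arcsin(sin φ₁ cos δ + cos φ₁ sin δ cos θ)
   = arcsin(0.59478·0.99994 + 0.80389·0.01120·0.89649) = 37.07167°
λ₂ = λ₁ + atan2(sin θ sin δ cos φ₁, cos δ − sin φ₁ sin φ₂) = 69.18359°

69.184°E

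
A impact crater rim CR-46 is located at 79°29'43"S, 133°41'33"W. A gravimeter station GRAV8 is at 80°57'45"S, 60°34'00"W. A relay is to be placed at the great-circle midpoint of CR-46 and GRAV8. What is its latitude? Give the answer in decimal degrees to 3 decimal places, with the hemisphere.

82.113°S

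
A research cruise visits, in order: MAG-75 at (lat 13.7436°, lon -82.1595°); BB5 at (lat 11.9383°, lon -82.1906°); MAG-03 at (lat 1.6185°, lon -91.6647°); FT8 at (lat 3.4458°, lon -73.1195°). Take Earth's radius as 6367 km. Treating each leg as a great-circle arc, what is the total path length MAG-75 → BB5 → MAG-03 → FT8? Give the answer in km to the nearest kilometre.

MAG-75→BB5: c = 0.031513 rad, d = 200.64 km
BB5→MAG-03: c = 0.243568 rad, d = 1550.80 km
MAG-03→FT8: c = 0.324911 rad, d = 2068.71 km
Total = 200.64 + 1550.80 + 2068.71 = 3820.15 km

3820 km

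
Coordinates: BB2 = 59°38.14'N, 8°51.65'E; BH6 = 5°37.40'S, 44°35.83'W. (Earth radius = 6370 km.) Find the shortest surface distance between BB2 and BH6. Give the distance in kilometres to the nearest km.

BB2: φ = +59.63567°, λ = +8.86083°
BH6: φ = -5.62333°, λ = -44.59717°
Δφ = -65.2590°,  Δλ = -53.4580°
a = sin²(Δφ/2) + cos φ₁ cos φ₂ sin²(Δλ/2) = 0.392508
c = 2·arcsin(√a) = 1.354122 rad = 77.5855°
d = R·c = 6370 × 1.354122 = 8625.8 km

8626 km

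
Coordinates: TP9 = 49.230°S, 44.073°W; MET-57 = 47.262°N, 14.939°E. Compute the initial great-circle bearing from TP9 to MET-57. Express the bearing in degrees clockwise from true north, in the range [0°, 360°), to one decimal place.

38.0°

Δλ = 59.0120°
y = sin Δλ · cos φ₂ = 0.581787
x = cos φ₁ sin φ₂ − sin φ₁ cos φ₂ cos Δλ = 0.744242
θ = atan2(y, x) = 38.0154° → 38.0154° (mod 360°)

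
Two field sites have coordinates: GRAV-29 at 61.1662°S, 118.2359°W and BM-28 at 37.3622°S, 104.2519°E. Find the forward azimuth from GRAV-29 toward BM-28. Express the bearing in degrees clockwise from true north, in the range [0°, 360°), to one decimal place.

Δλ = -137.5122°
y = sin Δλ · cos φ₂ = -0.536845
x = cos φ₁ sin φ₂ − sin φ₁ cos φ₂ cos Δλ = -0.806115
θ = atan2(y, x) = -146.3378° → 213.6622° (mod 360°)

213.7°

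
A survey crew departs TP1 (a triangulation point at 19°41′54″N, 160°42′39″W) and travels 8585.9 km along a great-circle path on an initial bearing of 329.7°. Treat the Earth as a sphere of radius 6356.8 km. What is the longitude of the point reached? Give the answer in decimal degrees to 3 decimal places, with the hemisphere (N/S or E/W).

TP1: φ = +19.69833°, λ = -160.71083°
δ = d/R = 8585.9/6356.8 = 1.350664 rad
φ₂ = arcsin(sin φ₁ cos δ + cos φ₁ sin δ cos θ)
   = arcsin(0.33707·0.21836 + 0.94148·0.97587·0.86340) = 60.09531°
λ₂ = λ₁ + atan2(sin θ sin δ cos φ₁, cos δ − sin φ₁ sin φ₂) = 100.23940°

100.239°E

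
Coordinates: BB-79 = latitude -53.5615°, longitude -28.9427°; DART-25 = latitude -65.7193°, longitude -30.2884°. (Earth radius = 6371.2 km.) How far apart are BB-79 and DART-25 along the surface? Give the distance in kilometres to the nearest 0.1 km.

Δφ = -12.1578°,  Δλ = -1.3457°
a = sin²(Δφ/2) + cos φ₁ cos φ₂ sin²(Δλ/2) = 0.011248
c = 2·arcsin(√a) = 0.212513 rad = 12.1761°
d = R·c = 6371.2 × 0.212513 = 1354.0 km

1354.0 km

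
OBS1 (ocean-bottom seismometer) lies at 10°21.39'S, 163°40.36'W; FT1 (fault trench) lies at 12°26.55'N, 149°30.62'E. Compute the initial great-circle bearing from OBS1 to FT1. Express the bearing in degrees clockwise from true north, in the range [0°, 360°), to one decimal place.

OBS1: φ = -10.35650°, λ = -163.67267°
FT1: φ = +12.44250°, λ = +149.51033°
Δλ = -46.8170°
y = sin Δλ · cos φ₂ = -0.712045
x = cos φ₁ sin φ₂ − sin φ₁ cos φ₂ cos Δλ = 0.332084
θ = atan2(y, x) = -64.9966° → 295.0034° (mod 360°)

295.0°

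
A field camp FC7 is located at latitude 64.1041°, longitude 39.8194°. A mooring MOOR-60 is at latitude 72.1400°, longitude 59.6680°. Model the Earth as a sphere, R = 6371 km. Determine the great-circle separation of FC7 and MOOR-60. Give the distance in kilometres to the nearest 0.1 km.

Δφ = 8.0359°,  Δλ = 19.8486°
a = sin²(Δφ/2) + cos φ₁ cos φ₂ sin²(Δλ/2) = 0.008888
c = 2·arcsin(√a) = 0.188836 rad = 10.8195°
d = R·c = 6371 × 0.188836 = 1203.1 km

1203.1 km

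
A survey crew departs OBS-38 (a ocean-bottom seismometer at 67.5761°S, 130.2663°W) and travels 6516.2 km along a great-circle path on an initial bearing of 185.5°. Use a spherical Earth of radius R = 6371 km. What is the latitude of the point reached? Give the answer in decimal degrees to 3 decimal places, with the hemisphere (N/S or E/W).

53.677°S

δ = d/R = 6516.2/6371 = 1.022791 rad
φ₂ = arcsin(sin φ₁ cos δ + cos φ₁ sin δ cos θ)
   = arcsin(-0.92439·0.52099 + 0.38146·0.85357·-0.99540) = -53.67706°
λ₂ = λ₁ + atan2(sin θ sin δ cos φ₁, cos δ − sin φ₁ sin φ₂) = 57.67250°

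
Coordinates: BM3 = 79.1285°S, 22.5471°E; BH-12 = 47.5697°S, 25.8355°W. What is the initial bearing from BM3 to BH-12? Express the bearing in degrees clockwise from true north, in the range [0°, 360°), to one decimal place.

Δλ = -48.3826°
y = sin Δλ · cos φ₂ = -0.504398
x = cos φ₁ sin φ₂ − sin φ₁ cos φ₂ cos Δλ = 0.300847
θ = atan2(y, x) = -59.1862° → 300.8138° (mod 360°)

300.8°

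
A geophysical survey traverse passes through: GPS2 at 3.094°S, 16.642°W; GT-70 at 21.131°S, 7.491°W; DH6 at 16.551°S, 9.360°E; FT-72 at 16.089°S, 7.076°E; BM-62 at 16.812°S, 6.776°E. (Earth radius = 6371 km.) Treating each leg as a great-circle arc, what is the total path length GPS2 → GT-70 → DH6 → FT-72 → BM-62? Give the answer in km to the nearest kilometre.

4416 km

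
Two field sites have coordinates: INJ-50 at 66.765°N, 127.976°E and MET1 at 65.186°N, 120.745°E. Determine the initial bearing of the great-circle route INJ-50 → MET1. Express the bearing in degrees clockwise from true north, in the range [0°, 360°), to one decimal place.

245.1°

Δλ = -7.2310°
y = sin Δλ · cos φ₂ = -0.052824
x = cos φ₁ sin φ₂ − sin φ₁ cos φ₂ cos Δλ = -0.024488
θ = atan2(y, x) = -114.8714° → 245.1286° (mod 360°)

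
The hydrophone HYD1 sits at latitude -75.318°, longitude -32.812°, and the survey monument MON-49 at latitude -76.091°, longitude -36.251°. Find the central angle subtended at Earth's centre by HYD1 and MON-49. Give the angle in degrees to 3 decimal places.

Δφ = -0.7730°,  Δλ = -3.4390°
a = sin²(Δφ/2) + cos φ₁ cos φ₂ sin²(Δλ/2) = 0.000100
c = 2·arcsin(√a) = 0.020036 rad = 1.1480°

1.148°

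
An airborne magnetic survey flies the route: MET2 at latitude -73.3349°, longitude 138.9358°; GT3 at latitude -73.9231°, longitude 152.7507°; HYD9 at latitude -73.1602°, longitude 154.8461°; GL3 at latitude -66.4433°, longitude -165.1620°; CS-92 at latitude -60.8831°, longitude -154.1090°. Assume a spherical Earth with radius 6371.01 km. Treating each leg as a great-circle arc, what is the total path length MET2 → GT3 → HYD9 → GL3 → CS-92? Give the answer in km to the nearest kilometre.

MET2→GT3: c = 0.068570 rad, d = 436.86 km
GT3→HYD9: c = 0.016870 rad, d = 107.48 km
HYD9→GL3: c = 0.261282 rad, d = 1664.63 km
GL3→CS-92: c = 0.129027 rad, d = 822.03 km
Total = 436.86 + 107.48 + 1664.63 + 822.03 = 3031.00 km

3031 km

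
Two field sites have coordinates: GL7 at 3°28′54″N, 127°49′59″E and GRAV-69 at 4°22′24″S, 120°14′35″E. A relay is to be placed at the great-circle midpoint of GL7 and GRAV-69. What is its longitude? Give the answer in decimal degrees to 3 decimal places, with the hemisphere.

GL7: φ = +3.48167°, λ = +127.83306°
GRAV-69: φ = -4.37333°, λ = +120.24306°
Bx = cos φ₂ cos Δλ = 0.988352,  By = cos φ₂ sin Δλ = -0.131699
φₘ = atan2(sin φ₁ + sin φ₂, √((cos φ₁ + Bx)² + By²)) = -0.44681°
λₘ = λ₁ + atan2(By, cos φ₁ + Bx) = 124.04009°

124.040°E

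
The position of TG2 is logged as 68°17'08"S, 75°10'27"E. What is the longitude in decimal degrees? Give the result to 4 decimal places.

75.1742°E

75° + 10′/60 + 27″/3600 = 75 + 0.16667 + 0.00750 = 75.1742°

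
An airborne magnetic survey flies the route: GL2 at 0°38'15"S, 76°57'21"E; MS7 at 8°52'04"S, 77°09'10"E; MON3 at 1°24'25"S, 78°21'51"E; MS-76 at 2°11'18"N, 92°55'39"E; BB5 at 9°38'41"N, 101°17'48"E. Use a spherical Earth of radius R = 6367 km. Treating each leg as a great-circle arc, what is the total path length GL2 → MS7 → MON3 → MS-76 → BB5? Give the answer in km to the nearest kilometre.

4663 km

GL2: φ = -0.63750°, λ = +76.95583°
MS7: φ = -8.86778°, λ = +77.15278°
MON3: φ = -1.40694°, λ = +78.36417°
MS-76: φ = +2.18833°, λ = +92.92750°
BB5: φ = +9.64472°, λ = +101.29667°
GL2→MS7: c = 0.143686 rad, d = 914.85 km
MS7→MON3: c = 0.131905 rad, d = 839.84 km
MON3→MS-76: c = 0.261763 rad, d = 1666.64 km
MS-76→BB5: c = 0.194973 rad, d = 1241.39 km
Total = 914.85 + 839.84 + 1666.64 + 1241.39 = 4662.73 km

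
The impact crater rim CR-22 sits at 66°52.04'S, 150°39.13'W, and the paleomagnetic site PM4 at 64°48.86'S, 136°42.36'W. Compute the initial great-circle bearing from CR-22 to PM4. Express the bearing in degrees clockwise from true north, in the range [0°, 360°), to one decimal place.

CR-22: φ = -66.86733°, λ = -150.65217°
PM4: φ = -64.81433°, λ = -136.70600°
Δλ = 13.9462°
y = sin Δλ · cos φ₂ = 0.102563
x = cos φ₁ sin φ₂ − sin φ₁ cos φ₂ cos Δλ = 0.024288
θ = atan2(y, x) = 76.6770° → 76.6770° (mod 360°)

76.7°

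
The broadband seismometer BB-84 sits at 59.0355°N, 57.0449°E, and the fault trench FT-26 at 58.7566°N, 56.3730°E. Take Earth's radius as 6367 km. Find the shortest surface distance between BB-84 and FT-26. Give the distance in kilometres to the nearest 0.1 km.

49.5 km

Δφ = -0.2789°,  Δλ = -0.6719°
a = sin²(Δφ/2) + cos φ₁ cos φ₂ sin²(Δλ/2) = 0.000015
c = 2·arcsin(√a) = 0.007771 rad = 0.4453°
d = R·c = 6367 × 0.007771 = 49.5 km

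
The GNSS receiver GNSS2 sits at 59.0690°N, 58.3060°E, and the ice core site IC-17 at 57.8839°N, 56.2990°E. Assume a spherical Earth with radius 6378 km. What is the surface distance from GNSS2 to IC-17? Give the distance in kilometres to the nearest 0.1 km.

176.2 km

Δφ = -1.1851°,  Δλ = -2.0070°
a = sin²(Δφ/2) + cos φ₁ cos φ₂ sin²(Δλ/2) = 0.000191
c = 2·arcsin(√a) = 0.027625 rad = 1.5828°
d = R·c = 6378 × 0.027625 = 176.2 km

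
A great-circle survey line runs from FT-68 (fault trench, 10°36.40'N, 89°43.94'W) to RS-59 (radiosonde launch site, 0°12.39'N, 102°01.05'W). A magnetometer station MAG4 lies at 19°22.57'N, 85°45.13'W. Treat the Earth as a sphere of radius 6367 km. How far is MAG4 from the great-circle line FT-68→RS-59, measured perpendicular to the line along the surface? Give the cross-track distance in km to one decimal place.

FT-68: φ = +10.60667°, λ = -89.73233°
RS-59: φ = +0.20650°, λ = -102.01750°
MAG4: φ = +19.37617°, λ = -85.75217°
δ₁₃ = central angle FT-68→MAG4 = 0.167088 rad  (haversine)
θ₁₃ = bearing FT-68→MAG4 = 23.186°,  θ₁₂ = bearing FT-68→RS-59 = 230.355°
dₓₜ = R·arcsin(sin δ₁₃ · sin(θ₁₃ − θ₁₂)) = 6367·arcsin(0.16631·sin(-207.169°)) = 483.974 km
|dₓₜ| = 483.974 km

484.0 km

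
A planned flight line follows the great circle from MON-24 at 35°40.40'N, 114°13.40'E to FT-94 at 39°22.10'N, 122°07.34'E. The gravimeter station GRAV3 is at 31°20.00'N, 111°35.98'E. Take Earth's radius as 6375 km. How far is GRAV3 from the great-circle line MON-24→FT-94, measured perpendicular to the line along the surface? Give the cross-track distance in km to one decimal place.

267.0 km

MON-24: φ = +35.67333°, λ = +114.22333°
FT-94: φ = +39.36833°, λ = +122.12233°
GRAV3: φ = +31.33333°, λ = +111.59967°
δ₁₃ = central angle MON-24→GRAV3 = 0.084817 rad  (haversine)
θ₁₃ = bearing MON-24→GRAV3 = 207.487°,  θ₁₂ = bearing MON-24→FT-94 = 57.103°
dₓₜ = R·arcsin(sin δ₁₃ · sin(θ₁₃ − θ₁₂)) = 6375·arcsin(0.08472·sin(150.383°)) = 266.975 km
|dₓₜ| = 266.975 km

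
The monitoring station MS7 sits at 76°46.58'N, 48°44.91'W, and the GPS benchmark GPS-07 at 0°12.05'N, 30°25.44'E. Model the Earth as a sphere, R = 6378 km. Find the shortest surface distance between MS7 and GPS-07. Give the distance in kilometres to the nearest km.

9723 km

MS7: φ = +76.77633°, λ = -48.74850°
GPS-07: φ = +0.20083°, λ = +30.42400°
Δφ = -76.5755°,  Δλ = 79.1725°
a = sin²(Δφ/2) + cos φ₁ cos φ₂ sin²(Δλ/2) = 0.476808
c = 2·arcsin(√a) = 1.524396 rad = 87.3414°
d = R·c = 6378 × 1.524396 = 9722.6 km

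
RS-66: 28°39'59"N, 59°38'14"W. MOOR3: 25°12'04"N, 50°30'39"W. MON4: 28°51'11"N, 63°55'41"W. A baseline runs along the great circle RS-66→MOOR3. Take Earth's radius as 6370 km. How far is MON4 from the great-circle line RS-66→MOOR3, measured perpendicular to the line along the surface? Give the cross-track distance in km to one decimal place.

122.9 km

RS-66: φ = +28.66639°, λ = -59.63722°
MOOR3: φ = +25.20111°, λ = -50.51083°
MON4: φ = +28.85306°, λ = -63.92806°
δ₁₃ = central angle RS-66→MON4 = 0.065728 rad  (haversine)
θ₁₃ = bearing RS-66→MON4 = 273.872°,  θ₁₂ = bearing RS-66→MOOR3 = 110.951°
dₓₜ = R·arcsin(sin δ₁₃ · sin(θ₁₃ − θ₁₂)) = 6370·arcsin(0.06568·sin(162.922°)) = 122.880 km
|dₓₜ| = 122.880 km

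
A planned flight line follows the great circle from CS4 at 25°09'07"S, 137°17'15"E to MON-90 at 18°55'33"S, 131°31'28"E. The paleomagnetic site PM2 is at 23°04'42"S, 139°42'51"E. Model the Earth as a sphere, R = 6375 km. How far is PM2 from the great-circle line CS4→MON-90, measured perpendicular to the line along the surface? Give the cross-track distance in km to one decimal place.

337.5 km

CS4: φ = -25.15194°, λ = +137.28750°
MON-90: φ = -18.92583°, λ = +131.52444°
PM2: φ = -23.07833°, λ = +139.71417°
δ₁₃ = central angle CS4→PM2 = 0.052952 rad  (haversine)
θ₁₃ = bearing CS4→PM2 = 47.388°,  θ₁₂ = bearing CS4→MON-90 = 318.249°
dₓₜ = R·arcsin(sin δ₁₃ · sin(θ₁₃ − θ₁₂)) = 6375·arcsin(0.05293·sin(-270.861°)) = 337.529 km
|dₓₜ| = 337.529 km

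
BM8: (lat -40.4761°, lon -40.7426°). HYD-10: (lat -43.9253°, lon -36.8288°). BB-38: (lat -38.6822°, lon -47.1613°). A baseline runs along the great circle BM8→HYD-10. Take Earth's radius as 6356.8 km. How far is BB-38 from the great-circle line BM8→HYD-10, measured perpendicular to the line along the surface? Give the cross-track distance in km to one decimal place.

320.9 km

δ₁₃ = central angle BM8→BB-38 = 0.091819 rad  (haversine)
θ₁₃ = bearing BM8→BB-38 = 287.865°,  θ₁₂ = bearing BM8→HYD-10 = 141.250°
dₓₜ = R·arcsin(sin δ₁₃ · sin(θ₁₃ − θ₁₂)) = 6356.8·arcsin(0.09169·sin(146.614°)) = 320.862 km
|dₓₜ| = 320.862 km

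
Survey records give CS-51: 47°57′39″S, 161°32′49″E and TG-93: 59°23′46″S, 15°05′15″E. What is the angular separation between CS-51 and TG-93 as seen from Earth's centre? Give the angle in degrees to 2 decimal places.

CS-51: φ = -47.96083°, λ = +161.54694°
TG-93: φ = -59.39611°, λ = +15.08750°
Δφ = -11.4353°,  Δλ = -146.4594°
a = sin²(Δφ/2) + cos φ₁ cos φ₂ sin²(Δλ/2) = 0.322456
c = 2·arcsin(√a) = 1.207789 rad = 69.2012°

69.20°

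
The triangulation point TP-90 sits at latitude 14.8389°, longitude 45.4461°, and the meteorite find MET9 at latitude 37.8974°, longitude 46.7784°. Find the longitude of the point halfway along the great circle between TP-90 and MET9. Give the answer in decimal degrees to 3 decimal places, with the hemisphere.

Bx = cos φ₂ cos Δλ = 0.788899,  By = cos φ₂ sin Δλ = 0.018348
φₘ = atan2(sin φ₁ + sin φ₂, √((cos φ₁ + Bx)² + By²)) = 26.36968°
λₘ = λ₁ + atan2(By, cos φ₁ + Bx) = 46.04489°

46.045°E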